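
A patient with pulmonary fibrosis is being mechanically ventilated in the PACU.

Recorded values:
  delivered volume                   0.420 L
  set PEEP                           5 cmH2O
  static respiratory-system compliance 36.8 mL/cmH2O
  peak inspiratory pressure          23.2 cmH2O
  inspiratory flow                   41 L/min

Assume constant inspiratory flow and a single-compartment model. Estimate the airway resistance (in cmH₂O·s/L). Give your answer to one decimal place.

Flow: 41 L/min ÷ 60 = 0.6833 L/s.
Equation of motion (constant flow): PIP = Vt/C + R·V̇ + PEEP.
R·V̇ = PIP − Vt/C − PEEP = 23.2 − 420/36.8 − 5 = 23.2 − 11.413 − 5 = 6.787 cmH2O.
R = 6.787 / 0.6833 = 9.933 cmH2O·s/L.

9.9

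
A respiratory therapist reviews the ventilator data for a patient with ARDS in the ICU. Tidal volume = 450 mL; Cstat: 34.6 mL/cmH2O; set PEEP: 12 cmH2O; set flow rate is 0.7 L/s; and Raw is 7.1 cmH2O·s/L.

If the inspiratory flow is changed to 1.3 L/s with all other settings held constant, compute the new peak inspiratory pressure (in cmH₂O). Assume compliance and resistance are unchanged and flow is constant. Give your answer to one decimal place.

34.2

PIP = Vt/C + R·V̇ + PEEP (constant-flow equation of motion).
Only the resistive term changes: ΔPIP = R × ΔV̇ = 7.1 × (1.3 − 0.7) = 7.1 × 0.6 = 4.26 cmH2O.
Original PIP = 450/34.6 + 7.1×0.7 + 12 = 29.976 cmH2O; new PIP = 29.976 + (4.26) = 34.236 cmH2O.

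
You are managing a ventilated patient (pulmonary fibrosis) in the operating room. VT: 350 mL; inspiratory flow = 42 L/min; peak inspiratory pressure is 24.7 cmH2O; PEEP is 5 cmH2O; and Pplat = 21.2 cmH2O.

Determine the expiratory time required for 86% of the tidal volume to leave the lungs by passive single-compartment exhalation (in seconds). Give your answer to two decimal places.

Flow: 42 L/min ÷ 60 = 0.7 L/s.
R = (PIP − Pplat)/V̇ = (24.7 − 21.2) / 0.7 = 3.5/0.7 = 5.0 cmH2O·s/L.
C = Vt/(Pplat − PEEP) = 350.0 / (21.2 − 5) = 350.0/16.2 = 21.605 mL/cmH2O.
τ = R × C = 5.0 × 0.02161 L/cmH2O = 0.1081 s.
t = −τ·ln(1 − 0.86) = −0.1081·ln(0.14) = 0.2125 s.

0.21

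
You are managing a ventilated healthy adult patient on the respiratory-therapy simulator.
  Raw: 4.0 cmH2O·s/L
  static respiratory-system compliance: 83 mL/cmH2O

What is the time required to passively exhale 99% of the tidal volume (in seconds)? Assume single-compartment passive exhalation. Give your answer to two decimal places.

1.53

τ = R × C = 4.0 × 83 mL/cmH2O = 4.0 × 0.083 L/cmH2O = 0.332 s.
Exhaled fraction f = 1 − e^(−t/τ) → t = −τ·ln(1 − f) = −0.332·ln(0.01) = 1.529 s.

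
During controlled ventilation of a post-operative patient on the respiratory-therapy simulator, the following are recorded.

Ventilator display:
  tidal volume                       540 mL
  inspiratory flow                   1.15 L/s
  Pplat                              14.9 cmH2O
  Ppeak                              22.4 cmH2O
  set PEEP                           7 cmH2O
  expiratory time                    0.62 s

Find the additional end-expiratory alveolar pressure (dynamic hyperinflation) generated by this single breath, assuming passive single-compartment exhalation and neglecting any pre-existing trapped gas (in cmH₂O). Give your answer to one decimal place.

R = (PIP − Pplat)/V̇ = (22.4 − 14.9) / 1.15 = 7.5/1.15 = 6.522 cmH2O·s/L.
C = Vt/(Pplat − PEEP) = 540.0 / (14.9 − 7) = 540.0/7.9 = 68.354 mL/cmH2O.
τ = R × C = 6.522 × 0.06835 L/cmH2O = 0.4458 s.
Fraction remaining = e^(−Te/τ) = e^(−0.62/0.4458) = 0.2489; trapped volume = 540.0 × 0.2489 = 134.41 mL.
Additional alveolar pressure from trapping ≈ V_trapped / C = 134.41 / 68.354 = 1.966 cmH2O.

2.0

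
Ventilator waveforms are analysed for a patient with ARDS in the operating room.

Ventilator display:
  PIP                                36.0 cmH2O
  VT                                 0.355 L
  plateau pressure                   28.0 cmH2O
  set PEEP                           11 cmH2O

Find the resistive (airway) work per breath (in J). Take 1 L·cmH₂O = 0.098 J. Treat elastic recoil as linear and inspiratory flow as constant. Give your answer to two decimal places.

0.28

With constant inspiratory flow the resistive pressure is constant at PIP − Pplat = 36.0 − 28.0 = 8.0 cmH2O, so resistive work = 8.0 × 0.355 = 2.84 L·cmH2O.
× 0.098 J/(L·cmH2O) → 0.2783 J.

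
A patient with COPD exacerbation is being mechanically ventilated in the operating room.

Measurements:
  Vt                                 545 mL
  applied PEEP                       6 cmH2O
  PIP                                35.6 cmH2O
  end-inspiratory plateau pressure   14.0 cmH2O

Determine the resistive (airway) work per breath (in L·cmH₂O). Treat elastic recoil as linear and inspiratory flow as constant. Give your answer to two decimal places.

11.77

With constant inspiratory flow the resistive pressure is constant at PIP − Pplat = 35.6 − 14.0 = 21.6 cmH2O, so resistive work = 21.6 × 0.545 = 11.772 L·cmH2O.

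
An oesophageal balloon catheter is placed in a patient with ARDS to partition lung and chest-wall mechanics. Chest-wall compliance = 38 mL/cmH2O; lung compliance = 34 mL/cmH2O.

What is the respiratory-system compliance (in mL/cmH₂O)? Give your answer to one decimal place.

17.9

Lung and chest wall are elastances in series: 1/Crs = 1/CL + 1/Ccw.
1/Crs = 1/34 + 1/38 = 0.05573.
Crs = 17.944 mL/cmH2O.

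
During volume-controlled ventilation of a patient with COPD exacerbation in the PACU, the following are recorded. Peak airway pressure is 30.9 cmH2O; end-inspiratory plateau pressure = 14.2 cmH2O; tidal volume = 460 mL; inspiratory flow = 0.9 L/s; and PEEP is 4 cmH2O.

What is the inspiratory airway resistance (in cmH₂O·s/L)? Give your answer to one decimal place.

18.6

Raw = (PIP − Pplat) / flow = (30.9 − 14.2) / 0.9 = 16.7 / 0.9 = 18.556 cmH2O·s/L.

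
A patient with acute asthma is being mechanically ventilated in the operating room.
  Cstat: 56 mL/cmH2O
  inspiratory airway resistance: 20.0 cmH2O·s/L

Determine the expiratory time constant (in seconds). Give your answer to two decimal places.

τ = R × C = 20.0 × 56 mL/cmH2O = 20.0 × 0.056 L/cmH2O = 1.12 s.

1.12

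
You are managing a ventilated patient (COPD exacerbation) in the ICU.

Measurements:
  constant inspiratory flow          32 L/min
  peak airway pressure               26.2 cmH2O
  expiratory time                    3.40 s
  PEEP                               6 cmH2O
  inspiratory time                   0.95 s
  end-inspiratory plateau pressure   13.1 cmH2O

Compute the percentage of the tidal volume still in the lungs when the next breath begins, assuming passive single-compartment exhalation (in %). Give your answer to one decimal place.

Flow: 32 L/min ÷ 60 = 0.5333 L/s.
Vt = flow × Ti = 0.5333 L/s × 0.95 s × 1000 mL/L = 506.64 mL.
R = (PIP − Pplat)/V̇ = (26.2 − 13.1) / 0.5333 = 13.1/0.5333 = 24.564 cmH2O·s/L.
C = Vt/(Pplat − PEEP) = 506.64 / (13.1 − 6) = 506.64/7.1 = 71.358 mL/cmH2O.
τ = R × C = 24.564 × 0.07136 L/cmH2O = 1.753 s.
Fraction remaining at end-expiration = e^(−Te/τ) = e^(−3.40/1.753) = 0.1438 → 14.38%.

14.4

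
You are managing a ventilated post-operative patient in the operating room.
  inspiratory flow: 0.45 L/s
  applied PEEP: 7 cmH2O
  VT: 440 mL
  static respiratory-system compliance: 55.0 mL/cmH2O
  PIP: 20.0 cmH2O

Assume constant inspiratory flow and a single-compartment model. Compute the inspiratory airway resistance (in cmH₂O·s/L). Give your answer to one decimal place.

Equation of motion (constant flow): PIP = Vt/C + R·V̇ + PEEP.
R·V̇ = PIP − Vt/C − PEEP = 20.0 − 440/55.0 − 7 = 20.0 − 8.0 − 7 = 5.0 cmH2O.
R = 5.0 / 0.45 = 11.111 cmH2O·s/L.

11.1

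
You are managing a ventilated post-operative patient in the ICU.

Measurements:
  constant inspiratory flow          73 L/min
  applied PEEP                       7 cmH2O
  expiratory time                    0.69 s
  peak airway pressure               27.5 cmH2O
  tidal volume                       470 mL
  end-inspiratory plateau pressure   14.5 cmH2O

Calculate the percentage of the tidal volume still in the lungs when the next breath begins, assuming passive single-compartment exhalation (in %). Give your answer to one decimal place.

Flow: 73 L/min ÷ 60 = 1.2167 L/s.
R = (PIP − Pplat)/V̇ = (27.5 − 14.5) / 1.2167 = 13.0/1.2167 = 10.685 cmH2O·s/L.
C = Vt/(Pplat − PEEP) = 470.0 / (14.5 − 7) = 470.0/7.5 = 62.667 mL/cmH2O.
τ = R × C = 10.685 × 0.06267 L/cmH2O = 0.6696 s.
Fraction remaining at end-expiration = e^(−Te/τ) = e^(−0.69/0.6696) = 0.3568 → 35.68%.

35.7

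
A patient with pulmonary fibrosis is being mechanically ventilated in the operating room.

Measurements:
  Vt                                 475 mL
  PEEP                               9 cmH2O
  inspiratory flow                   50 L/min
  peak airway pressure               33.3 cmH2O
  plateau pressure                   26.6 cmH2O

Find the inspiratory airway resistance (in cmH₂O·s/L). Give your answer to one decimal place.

Flow: 50 L/min ÷ 60 = 0.8333 L/s.
Raw = (PIP − Pplat) / flow = (33.3 − 26.6) / 0.8333 = 6.7 / 0.8333 = 8.04 cmH2O·s/L.

8.0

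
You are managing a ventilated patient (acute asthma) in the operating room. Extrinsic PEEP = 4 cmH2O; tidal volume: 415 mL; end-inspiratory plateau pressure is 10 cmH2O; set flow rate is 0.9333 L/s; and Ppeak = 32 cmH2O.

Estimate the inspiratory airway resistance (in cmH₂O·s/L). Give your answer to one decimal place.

Raw = (PIP − Pplat) / flow = (32 − 10) / 0.9333 = 22.0 / 0.9333 = 23.572 cmH2O·s/L.

23.6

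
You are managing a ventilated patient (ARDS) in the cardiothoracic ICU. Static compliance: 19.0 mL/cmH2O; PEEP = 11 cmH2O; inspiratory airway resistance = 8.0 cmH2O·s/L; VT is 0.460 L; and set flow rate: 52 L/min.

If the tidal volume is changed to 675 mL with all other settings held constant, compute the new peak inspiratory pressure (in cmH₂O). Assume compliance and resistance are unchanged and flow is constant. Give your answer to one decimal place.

53.5

Flow: 52 L/min ÷ 60 = 0.8667 L/s.
PIP = Vt/C + R·V̇ + PEEP (constant-flow equation of motion).
Only the elastic term changes: ΔPIP = ΔVt / C = (675 − 460) / 19.0 = 11.316 cmH2O.
Original PIP = 460/19.0 + 8.0×0.8667 + 11 = 42.144 cmH2O; new PIP = 42.144 + (11.316) = 53.46 cmH2O.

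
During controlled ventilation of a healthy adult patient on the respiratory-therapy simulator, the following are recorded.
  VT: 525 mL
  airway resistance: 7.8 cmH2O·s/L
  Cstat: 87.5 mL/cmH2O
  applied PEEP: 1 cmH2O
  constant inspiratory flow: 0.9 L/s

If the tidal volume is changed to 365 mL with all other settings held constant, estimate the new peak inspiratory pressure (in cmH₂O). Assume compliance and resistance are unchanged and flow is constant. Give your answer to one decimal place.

12.2

PIP = Vt/C + R·V̇ + PEEP (constant-flow equation of motion).
Only the elastic term changes: ΔPIP = ΔVt / C = (365 − 525) / 87.5 = -1.829 cmH2O.
Original PIP = 525/87.5 + 7.8×0.9 + 1 = 14.02 cmH2O; new PIP = 14.02 + (-1.829) = 12.191 cmH2O.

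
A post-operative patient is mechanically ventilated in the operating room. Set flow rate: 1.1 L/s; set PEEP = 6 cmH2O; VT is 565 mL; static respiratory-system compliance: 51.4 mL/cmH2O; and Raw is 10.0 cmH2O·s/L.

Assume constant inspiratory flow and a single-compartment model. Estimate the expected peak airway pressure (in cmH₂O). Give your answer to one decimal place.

Equation of motion (constant flow): PIP = Vt/C + R·V̇ + PEEP.
PIP = 565/51.4 + 10.0×1.1 + 6 = 10.992 + 11.0 + 6 = 27.992 cmH2O.

28.0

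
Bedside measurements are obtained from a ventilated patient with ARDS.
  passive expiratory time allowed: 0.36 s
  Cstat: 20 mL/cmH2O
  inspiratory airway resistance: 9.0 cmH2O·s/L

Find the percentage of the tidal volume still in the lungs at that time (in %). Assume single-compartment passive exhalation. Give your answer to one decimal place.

13.5

τ = R × C = 9.0 × 20 mL/cmH2O = 9.0 × 0.020 L/cmH2O = 0.18 s.
Passive exhalation: V(t)/V₀ = e^(−t/τ) = e^(−0.36/0.18) = 0.1353.
Fraction remaining = 0.1353 → 13.53%.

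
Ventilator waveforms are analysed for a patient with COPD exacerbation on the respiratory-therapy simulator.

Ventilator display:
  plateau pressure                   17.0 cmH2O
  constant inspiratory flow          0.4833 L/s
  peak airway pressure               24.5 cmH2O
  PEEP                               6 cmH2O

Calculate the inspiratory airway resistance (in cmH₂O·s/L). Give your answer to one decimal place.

15.5

Raw = (PIP − Pplat) / flow = (24.5 − 17.0) / 0.4833 = 7.5 / 0.4833 = 15.518 cmH2O·s/L.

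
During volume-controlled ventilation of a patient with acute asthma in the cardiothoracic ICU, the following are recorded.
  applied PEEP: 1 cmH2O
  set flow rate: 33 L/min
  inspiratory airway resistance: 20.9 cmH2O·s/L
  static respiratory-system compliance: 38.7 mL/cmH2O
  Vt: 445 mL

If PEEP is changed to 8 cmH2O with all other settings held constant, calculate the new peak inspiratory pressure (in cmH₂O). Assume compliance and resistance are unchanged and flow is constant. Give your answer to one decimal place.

31.0

Flow: 33 L/min ÷ 60 = 0.55 L/s.
PIP = Vt/C + R·V̇ + PEEP (constant-flow equation of motion).
Only the baseline term changes: ΔPIP = ΔPEEP = 8 − 1 = 7.0 cmH2O.
Original PIP = 445/38.7 + 20.9×0.55 + 1 = 23.994 cmH2O; new PIP = 23.994 + (7.0) = 30.994 cmH2O.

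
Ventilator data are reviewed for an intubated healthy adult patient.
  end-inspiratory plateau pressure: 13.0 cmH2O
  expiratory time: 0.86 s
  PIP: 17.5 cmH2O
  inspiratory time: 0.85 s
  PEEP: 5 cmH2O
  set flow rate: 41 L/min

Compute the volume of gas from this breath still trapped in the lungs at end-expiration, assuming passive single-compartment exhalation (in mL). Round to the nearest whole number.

Flow: 41 L/min ÷ 60 = 0.6833 L/s.
Vt = flow × Ti = 0.6833 L/s × 0.85 s × 1000 mL/L = 580.81 mL.
R = (PIP − Pplat)/V̇ = (17.5 − 13.0) / 0.6833 = 4.5/0.6833 = 6.586 cmH2O·s/L.
C = Vt/(Pplat − PEEP) = 580.81 / (13.0 − 5) = 580.81/8.0 = 72.601 mL/cmH2O.
τ = R × C = 6.586 × 0.0726 L/cmH2O = 0.4781 s.
Fraction remaining = e^(−Te/τ) = e^(−0.86/0.4781) = 0.1655.
Trapped volume = 580.81 × 0.1655 = 96.124 mL.

96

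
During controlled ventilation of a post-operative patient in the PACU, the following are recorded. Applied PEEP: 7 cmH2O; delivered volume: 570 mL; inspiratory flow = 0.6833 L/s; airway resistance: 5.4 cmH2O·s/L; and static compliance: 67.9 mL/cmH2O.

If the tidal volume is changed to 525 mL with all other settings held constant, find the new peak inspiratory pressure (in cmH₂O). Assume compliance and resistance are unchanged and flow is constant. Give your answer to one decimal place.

18.4

PIP = Vt/C + R·V̇ + PEEP (constant-flow equation of motion).
Only the elastic term changes: ΔPIP = ΔVt / C = (525 − 570) / 67.9 = -0.6627 cmH2O.
Original PIP = 570/67.9 + 5.4×0.6833 + 7 = 19.085 cmH2O; new PIP = 19.085 + (-0.6627) = 18.422 cmH2O.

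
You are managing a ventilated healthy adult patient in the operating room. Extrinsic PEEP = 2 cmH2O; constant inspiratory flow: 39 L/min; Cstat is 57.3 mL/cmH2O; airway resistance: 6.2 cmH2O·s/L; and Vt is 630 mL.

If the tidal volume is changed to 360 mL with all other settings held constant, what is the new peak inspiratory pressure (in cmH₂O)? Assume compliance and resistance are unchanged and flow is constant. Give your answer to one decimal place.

12.3

Flow: 39 L/min ÷ 60 = 0.65 L/s.
PIP = Vt/C + R·V̇ + PEEP (constant-flow equation of motion).
Only the elastic term changes: ΔPIP = ΔVt / C = (360 − 630) / 57.3 = -4.712 cmH2O.
Original PIP = 630/57.3 + 6.2×0.65 + 2 = 17.025 cmH2O; new PIP = 17.025 + (-4.712) = 12.313 cmH2O.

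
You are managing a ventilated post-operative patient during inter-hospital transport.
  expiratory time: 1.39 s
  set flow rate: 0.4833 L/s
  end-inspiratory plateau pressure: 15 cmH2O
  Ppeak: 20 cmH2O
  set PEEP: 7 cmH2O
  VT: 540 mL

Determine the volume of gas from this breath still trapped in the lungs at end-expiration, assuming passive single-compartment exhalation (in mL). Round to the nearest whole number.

R = (PIP − Pplat)/V̇ = (20 − 15) / 0.4833 = 5.0/0.4833 = 10.346 cmH2O·s/L.
C = Vt/(Pplat − PEEP) = 540.0 / (15 − 7) = 540.0/8.0 = 67.5 mL/cmH2O.
τ = R × C = 10.346 × 0.0675 L/cmH2O = 0.6984 s.
Fraction remaining = e^(−Te/τ) = e^(−1.39/0.6984) = 0.1367.
Trapped volume = 540.0 × 0.1367 = 73.818 mL.

74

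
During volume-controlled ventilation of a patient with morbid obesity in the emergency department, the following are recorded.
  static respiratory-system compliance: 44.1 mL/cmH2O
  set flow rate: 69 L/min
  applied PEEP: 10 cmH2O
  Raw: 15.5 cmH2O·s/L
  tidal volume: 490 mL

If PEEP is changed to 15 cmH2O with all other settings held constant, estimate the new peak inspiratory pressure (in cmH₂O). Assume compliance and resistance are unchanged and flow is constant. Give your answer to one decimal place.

Flow: 69 L/min ÷ 60 = 1.15 L/s.
PIP = Vt/C + R·V̇ + PEEP (constant-flow equation of motion).
Only the baseline term changes: ΔPIP = ΔPEEP = 15 − 10 = 5.0 cmH2O.
Original PIP = 490/44.1 + 15.5×1.15 + 10 = 38.936 cmH2O; new PIP = 38.936 + (5.0) = 43.936 cmH2O.

43.9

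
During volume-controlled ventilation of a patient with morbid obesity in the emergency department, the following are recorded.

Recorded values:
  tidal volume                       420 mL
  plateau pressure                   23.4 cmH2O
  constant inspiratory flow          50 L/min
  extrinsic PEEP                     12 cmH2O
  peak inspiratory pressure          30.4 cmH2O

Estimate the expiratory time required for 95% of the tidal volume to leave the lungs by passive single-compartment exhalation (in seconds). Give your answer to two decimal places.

0.93

Flow: 50 L/min ÷ 60 = 0.8333 L/s.
R = (PIP − Pplat)/V̇ = (30.4 − 23.4) / 0.8333 = 7.0/0.8333 = 8.4 cmH2O·s/L.
C = Vt/(Pplat − PEEP) = 420.0 / (23.4 − 12) = 420.0/11.4 = 36.842 mL/cmH2O.
τ = R × C = 8.4 × 0.03684 L/cmH2O = 0.3095 s.
t = −τ·ln(1 − 0.95) = −0.3095·ln(0.05) = 0.9272 s.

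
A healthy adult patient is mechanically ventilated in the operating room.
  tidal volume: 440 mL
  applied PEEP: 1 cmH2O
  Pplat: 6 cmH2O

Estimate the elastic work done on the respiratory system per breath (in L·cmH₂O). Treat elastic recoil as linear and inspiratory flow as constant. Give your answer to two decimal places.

1.10

Elastic work ≈ ½ × (Pplat − PEEP) × Vt = 0.5 × (6 − 1) × 0.440 L = 0.5 × 5.0 × 0.440 = 1.1 L·cmH2O.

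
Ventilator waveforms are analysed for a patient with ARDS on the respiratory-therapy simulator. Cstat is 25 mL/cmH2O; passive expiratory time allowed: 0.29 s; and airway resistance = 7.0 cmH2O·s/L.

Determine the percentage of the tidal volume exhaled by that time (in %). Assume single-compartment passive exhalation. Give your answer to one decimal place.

80.9

τ = R × C = 7.0 × 25 mL/cmH2O = 7.0 × 0.025 L/cmH2O = 0.175 s.
Passive exhalation: V(t)/V₀ = e^(−t/τ) = e^(−0.29/0.175) = 0.1907.
Fraction exhaled = 1 − 0.1907 = 0.8093 → 80.93%.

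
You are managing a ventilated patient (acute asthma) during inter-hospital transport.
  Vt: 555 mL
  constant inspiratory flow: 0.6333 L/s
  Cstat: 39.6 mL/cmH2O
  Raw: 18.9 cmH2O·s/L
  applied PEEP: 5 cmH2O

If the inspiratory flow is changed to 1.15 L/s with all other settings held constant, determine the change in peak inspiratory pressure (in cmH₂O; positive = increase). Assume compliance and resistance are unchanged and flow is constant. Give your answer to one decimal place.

9.8

PIP = Vt/C + R·V̇ + PEEP (constant-flow equation of motion).
Only the resistive term changes: ΔPIP = R × ΔV̇ = 18.9 × (1.15 − 0.6333) = 18.9 × 0.5167 = 9.766 cmH2O.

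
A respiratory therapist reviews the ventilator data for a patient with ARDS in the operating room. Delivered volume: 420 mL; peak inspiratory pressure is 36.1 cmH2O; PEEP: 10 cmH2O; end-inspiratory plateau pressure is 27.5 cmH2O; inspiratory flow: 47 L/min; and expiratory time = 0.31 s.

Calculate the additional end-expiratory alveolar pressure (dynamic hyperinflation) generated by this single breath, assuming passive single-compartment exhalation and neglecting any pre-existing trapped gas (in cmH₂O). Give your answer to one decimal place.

Flow: 47 L/min ÷ 60 = 0.7833 L/s.
R = (PIP − Pplat)/V̇ = (36.1 − 27.5) / 0.7833 = 8.6/0.7833 = 10.979 cmH2O·s/L.
C = Vt/(Pplat − PEEP) = 420.0 / (27.5 − 10) = 420.0/17.5 = 24.0 mL/cmH2O.
τ = R × C = 10.979 × 0.024 L/cmH2O = 0.2635 s.
Fraction remaining = e^(−Te/τ) = e^(−0.31/0.2635) = 0.3084; trapped volume = 420.0 × 0.3084 = 129.53 mL.
Additional alveolar pressure from trapping ≈ V_trapped / C = 129.53 / 24.0 = 5.397 cmH2O.

5.4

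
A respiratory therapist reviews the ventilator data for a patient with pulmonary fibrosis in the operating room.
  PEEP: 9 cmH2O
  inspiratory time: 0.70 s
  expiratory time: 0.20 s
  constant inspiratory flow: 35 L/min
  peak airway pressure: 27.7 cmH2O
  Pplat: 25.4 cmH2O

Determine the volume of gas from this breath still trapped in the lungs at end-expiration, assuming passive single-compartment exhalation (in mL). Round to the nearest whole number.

Flow: 35 L/min ÷ 60 = 0.5833 L/s.
Vt = flow × Ti = 0.5833 L/s × 0.70 s × 1000 mL/L = 408.31 mL.
R = (PIP − Pplat)/V̇ = (27.7 − 25.4) / 0.5833 = 2.3/0.5833 = 3.943 cmH2O·s/L.
C = Vt/(Pplat − PEEP) = 408.31 / (25.4 − 9) = 408.31/16.4 = 24.897 mL/cmH2O.
τ = R × C = 3.943 × 0.0249 L/cmH2O = 0.09818 s.
Fraction remaining = e^(−Te/τ) = e^(−0.20/0.09818) = 0.1304.
Trapped volume = 408.31 × 0.1304 = 53.244 mL.

53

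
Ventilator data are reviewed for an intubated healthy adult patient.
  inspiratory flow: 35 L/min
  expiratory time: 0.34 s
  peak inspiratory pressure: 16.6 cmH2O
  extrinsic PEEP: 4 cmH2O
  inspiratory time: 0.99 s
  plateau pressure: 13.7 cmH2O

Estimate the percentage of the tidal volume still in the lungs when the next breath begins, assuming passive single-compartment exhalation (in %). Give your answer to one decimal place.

Flow: 35 L/min ÷ 60 = 0.5833 L/s.
Vt = flow × Ti = 0.5833 L/s × 0.99 s × 1000 mL/L = 577.47 mL.
R = (PIP − Pplat)/V̇ = (16.6 − 13.7) / 0.5833 = 2.9/0.5833 = 4.972 cmH2O·s/L.
C = Vt/(Pplat − PEEP) = 577.47 / (13.7 − 4) = 577.47/9.7 = 59.533 mL/cmH2O.
τ = R × C = 4.972 × 0.05953 L/cmH2O = 0.296 s.
Fraction remaining at end-expiration = e^(−Te/τ) = e^(−0.34/0.296) = 0.3171 → 31.71%.

31.7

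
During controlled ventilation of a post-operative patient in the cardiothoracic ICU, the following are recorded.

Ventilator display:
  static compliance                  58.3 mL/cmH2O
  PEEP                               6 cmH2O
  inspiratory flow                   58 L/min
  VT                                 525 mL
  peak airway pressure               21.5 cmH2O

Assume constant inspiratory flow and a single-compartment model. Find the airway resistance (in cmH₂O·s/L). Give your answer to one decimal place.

6.7

Flow: 58 L/min ÷ 60 = 0.9667 L/s.
Equation of motion (constant flow): PIP = Vt/C + R·V̇ + PEEP.
R·V̇ = PIP − Vt/C − PEEP = 21.5 − 525/58.3 − 6 = 21.5 − 9.005 − 6 = 6.495 cmH2O.
R = 6.495 / 0.9667 = 6.719 cmH2O·s/L.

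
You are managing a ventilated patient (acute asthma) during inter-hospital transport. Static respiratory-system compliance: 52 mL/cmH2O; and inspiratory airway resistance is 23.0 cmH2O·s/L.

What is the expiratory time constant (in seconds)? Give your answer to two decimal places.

τ = R × C = 23.0 × 52 mL/cmH2O = 23.0 × 0.052 L/cmH2O = 1.196 s.

1.20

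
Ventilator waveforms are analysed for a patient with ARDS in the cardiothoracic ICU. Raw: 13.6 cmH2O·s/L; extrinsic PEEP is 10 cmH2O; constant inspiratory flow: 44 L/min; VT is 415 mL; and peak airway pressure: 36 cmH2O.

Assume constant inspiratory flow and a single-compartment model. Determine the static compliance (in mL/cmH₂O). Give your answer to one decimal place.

25.9

Flow: 44 L/min ÷ 60 = 0.7333 L/s.
Equation of motion (constant flow): PIP = Vt/C + R·V̇ + PEEP.
Vt/C = PIP − R·V̇ − PEEP = 36 − 13.6×0.7333 − 10 = 36 − 9.973 − 10 = 16.027 cmH2O.
C = Vt / 16.027 = 415 / 16.027 = 25.894 mL/cmH2O.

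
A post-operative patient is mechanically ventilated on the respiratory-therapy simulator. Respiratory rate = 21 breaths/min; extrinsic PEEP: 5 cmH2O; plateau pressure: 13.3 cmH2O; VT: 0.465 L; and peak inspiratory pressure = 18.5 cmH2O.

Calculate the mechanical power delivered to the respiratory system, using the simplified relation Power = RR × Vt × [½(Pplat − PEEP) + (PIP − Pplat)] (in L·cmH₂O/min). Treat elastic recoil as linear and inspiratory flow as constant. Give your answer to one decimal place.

91.3

Per-breath work = Vt × [½(Pplat−PEEP) + (PIP−Pplat)] = 0.465 × [0.5×8.3 + 5.2] = 0.465 × 9.35 = 4.348 L·cmH2O.
Power = 21 × 4.348 = 91.308 L·cmH2O/min.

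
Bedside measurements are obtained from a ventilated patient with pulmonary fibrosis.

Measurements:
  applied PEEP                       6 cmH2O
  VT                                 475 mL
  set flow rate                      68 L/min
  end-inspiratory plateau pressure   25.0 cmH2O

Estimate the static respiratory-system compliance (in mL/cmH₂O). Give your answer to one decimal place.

Cstat = Vt / (Pplat − PEEP) = 475 / (25.0 − 6) = 475 / 19.0 = 25.0 mL/cmH2O.

25.0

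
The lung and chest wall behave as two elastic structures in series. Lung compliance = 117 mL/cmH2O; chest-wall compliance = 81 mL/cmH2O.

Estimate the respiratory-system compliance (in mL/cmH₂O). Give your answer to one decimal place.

47.9

Lung and chest wall are elastances in series: 1/Crs = 1/CL + 1/Ccw.
1/Crs = 1/117 + 1/81 = 0.02089.
Crs = 47.87 mL/cmH2O.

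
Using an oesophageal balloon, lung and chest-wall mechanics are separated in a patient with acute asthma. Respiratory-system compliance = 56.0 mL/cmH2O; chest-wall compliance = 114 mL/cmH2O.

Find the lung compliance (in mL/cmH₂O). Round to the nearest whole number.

110

1/CL = 1/Crs − 1/Ccw.
1/CL = 1/56.0 − 1/114 = 0.009085.
CL = 110.07 mL/cmH2O.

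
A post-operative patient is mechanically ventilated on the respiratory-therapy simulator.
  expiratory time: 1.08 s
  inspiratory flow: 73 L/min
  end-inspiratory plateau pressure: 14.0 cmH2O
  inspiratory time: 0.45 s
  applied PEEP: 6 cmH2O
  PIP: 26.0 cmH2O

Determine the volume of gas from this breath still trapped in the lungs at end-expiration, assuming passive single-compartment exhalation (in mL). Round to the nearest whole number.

111

Flow: 73 L/min ÷ 60 = 1.2167 L/s.
Vt = flow × Ti = 1.2167 L/s × 0.45 s × 1000 mL/L = 547.52 mL.
R = (PIP − Pplat)/V̇ = (26.0 − 14.0) / 1.2167 = 12.0/1.2167 = 9.863 cmH2O·s/L.
C = Vt/(Pplat − PEEP) = 547.52 / (14.0 − 6) = 547.52/8.0 = 68.44 mL/cmH2O.
τ = R × C = 9.863 × 0.06844 L/cmH2O = 0.675 s.
Fraction remaining = e^(−Te/τ) = e^(−1.08/0.675) = 0.2019.
Trapped volume = 547.52 × 0.2019 = 110.54 mL.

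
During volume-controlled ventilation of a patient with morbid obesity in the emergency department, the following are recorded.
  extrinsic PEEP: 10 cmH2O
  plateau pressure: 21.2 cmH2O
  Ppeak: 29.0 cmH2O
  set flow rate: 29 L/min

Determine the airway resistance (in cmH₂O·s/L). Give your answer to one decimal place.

Flow: 29 L/min ÷ 60 = 0.4833 L/s.
Raw = (PIP − Pplat) / flow = (29.0 − 21.2) / 0.4833 = 7.8 / 0.4833 = 16.139 cmH2O·s/L.

16.1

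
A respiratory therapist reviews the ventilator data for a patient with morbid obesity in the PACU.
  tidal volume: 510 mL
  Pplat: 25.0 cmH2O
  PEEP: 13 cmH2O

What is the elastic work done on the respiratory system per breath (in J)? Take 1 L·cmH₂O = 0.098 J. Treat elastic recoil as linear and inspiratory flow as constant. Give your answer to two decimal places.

Elastic work ≈ ½ × (Pplat − PEEP) × Vt = 0.5 × (25.0 − 13) × 0.510 L = 0.5 × 12.0 × 0.510 = 3.06 L·cmH2O.
× 0.098 J/(L·cmH2O) → 0.2999 J.

0.30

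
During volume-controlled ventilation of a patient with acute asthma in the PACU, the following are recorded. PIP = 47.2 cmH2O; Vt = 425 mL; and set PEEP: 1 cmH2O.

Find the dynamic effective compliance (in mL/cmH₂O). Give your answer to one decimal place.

9.2

Dynamic compliance = Vt / (PIP − PEEP) = 425 / (47.2 − 1) = 425 / 46.2 = 9.199 mL/cmH2O.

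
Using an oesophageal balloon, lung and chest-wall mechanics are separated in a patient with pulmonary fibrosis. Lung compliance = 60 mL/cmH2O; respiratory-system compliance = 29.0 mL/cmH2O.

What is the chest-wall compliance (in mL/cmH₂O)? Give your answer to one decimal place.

1/Ccw = 1/Crs − 1/CL.
1/Ccw = 1/29.0 − 1/60 = 0.01782.
Ccw = 56.117 mL/cmH2O.

56.1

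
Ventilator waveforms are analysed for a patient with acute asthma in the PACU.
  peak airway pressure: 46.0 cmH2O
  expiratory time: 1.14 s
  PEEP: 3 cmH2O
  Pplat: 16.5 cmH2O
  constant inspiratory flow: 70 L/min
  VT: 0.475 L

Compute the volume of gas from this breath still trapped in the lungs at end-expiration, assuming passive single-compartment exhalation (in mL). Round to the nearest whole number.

132

Flow: 70 L/min ÷ 60 = 1.1667 L/s.
R = (PIP − Pplat)/V̇ = (46.0 − 16.5) / 1.1667 = 29.5/1.1667 = 25.285 cmH2O·s/L.
C = Vt/(Pplat − PEEP) = 475.0 / (16.5 − 3) = 475.0/13.5 = 35.185 mL/cmH2O.
τ = R × C = 25.285 × 0.03519 L/cmH2O = 0.8898 s.
Fraction remaining = e^(−Te/τ) = e^(−1.14/0.8898) = 0.2777.
Trapped volume = 475.0 × 0.2777 = 131.91 mL.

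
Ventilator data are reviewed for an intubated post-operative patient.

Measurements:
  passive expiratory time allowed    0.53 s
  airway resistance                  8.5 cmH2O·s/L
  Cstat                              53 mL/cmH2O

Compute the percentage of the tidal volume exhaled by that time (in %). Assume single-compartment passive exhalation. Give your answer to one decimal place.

τ = R × C = 8.5 × 53 mL/cmH2O = 8.5 × 0.053 L/cmH2O = 0.4505 s.
Passive exhalation: V(t)/V₀ = e^(−t/τ) = e^(−0.53/0.4505) = 0.3084.
Fraction exhaled = 1 − 0.3084 = 0.6916 → 69.16%.

69.2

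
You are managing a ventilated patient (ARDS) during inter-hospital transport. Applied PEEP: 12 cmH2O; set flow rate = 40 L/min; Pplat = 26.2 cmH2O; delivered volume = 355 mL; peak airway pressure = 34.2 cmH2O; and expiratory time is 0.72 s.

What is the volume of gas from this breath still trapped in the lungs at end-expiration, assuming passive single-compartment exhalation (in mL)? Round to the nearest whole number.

32

Flow: 40 L/min ÷ 60 = 0.6667 L/s.
R = (PIP − Pplat)/V̇ = (34.2 − 26.2) / 0.6667 = 8.0/0.6667 = 11.999 cmH2O·s/L.
C = Vt/(Pplat − PEEP) = 355.0 / (26.2 − 12) = 355.0/14.2 = 25.0 mL/cmH2O.
τ = R × C = 11.999 × 0.025 L/cmH2O = 0.3 s.
Fraction remaining = e^(−Te/τ) = e^(−0.72/0.3) = 0.09072.
Trapped volume = 355.0 × 0.09072 = 32.206 mL.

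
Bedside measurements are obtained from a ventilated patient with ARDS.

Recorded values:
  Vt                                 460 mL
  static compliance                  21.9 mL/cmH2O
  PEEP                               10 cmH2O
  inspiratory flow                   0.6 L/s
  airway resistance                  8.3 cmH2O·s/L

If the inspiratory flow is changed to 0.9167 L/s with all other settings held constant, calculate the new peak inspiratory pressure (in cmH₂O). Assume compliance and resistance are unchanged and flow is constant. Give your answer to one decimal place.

PIP = Vt/C + R·V̇ + PEEP (constant-flow equation of motion).
Only the resistive term changes: ΔPIP = R × ΔV̇ = 8.3 × (0.9167 − 0.6) = 8.3 × 0.3167 = 2.629 cmH2O.
Original PIP = 460/21.9 + 8.3×0.6 + 10 = 35.985 cmH2O; new PIP = 35.985 + (2.629) = 38.614 cmH2O.

38.6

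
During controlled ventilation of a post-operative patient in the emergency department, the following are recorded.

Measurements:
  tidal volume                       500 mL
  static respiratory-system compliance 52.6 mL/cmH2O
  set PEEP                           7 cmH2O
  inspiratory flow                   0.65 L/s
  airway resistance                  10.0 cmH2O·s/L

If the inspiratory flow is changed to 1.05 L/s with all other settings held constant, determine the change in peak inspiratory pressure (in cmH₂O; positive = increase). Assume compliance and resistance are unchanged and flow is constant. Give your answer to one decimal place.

4.0

PIP = Vt/C + R·V̇ + PEEP (constant-flow equation of motion).
Only the resistive term changes: ΔPIP = R × ΔV̇ = 10.0 × (1.05 − 0.65) = 10.0 × 0.4 = 4.0 cmH2O.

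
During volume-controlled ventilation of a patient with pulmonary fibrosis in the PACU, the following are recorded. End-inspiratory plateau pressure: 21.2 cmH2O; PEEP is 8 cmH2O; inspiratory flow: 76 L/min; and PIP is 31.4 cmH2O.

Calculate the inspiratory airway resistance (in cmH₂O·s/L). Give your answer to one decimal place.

Flow: 76 L/min ÷ 60 = 1.2667 L/s.
Raw = (PIP − Pplat) / flow = (31.4 − 21.2) / 1.2667 = 10.2 / 1.2667 = 8.052 cmH2O·s/L.

8.1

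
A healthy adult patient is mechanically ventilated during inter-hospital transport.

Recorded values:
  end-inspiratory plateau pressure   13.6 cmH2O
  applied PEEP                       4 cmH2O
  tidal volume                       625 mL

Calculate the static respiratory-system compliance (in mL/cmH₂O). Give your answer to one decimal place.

Cstat = Vt / (Pplat − PEEP) = 625 / (13.6 − 4) = 625 / 9.6 = 65.104 mL/cmH2O.

65.1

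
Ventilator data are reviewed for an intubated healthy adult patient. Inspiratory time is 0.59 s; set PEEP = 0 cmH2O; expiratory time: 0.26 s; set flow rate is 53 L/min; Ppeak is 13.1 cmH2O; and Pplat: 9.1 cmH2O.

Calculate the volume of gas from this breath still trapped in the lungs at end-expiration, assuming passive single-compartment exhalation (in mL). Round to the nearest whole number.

191

Flow: 53 L/min ÷ 60 = 0.8833 L/s.
Vt = flow × Ti = 0.8833 L/s × 0.59 s × 1000 mL/L = 521.15 mL.
R = (PIP − Pplat)/V̇ = (13.1 − 9.1) / 0.8833 = 4.0/0.8833 = 4.528 cmH2O·s/L.
C = Vt/(Pplat − PEEP) = 521.15 / (9.1 − 0) = 521.15/9.1 = 57.269 mL/cmH2O.
τ = R × C = 4.528 × 0.05727 L/cmH2O = 0.2593 s.
Fraction remaining = e^(−Te/τ) = e^(−0.26/0.2593) = 0.3669.
Trapped volume = 521.15 × 0.3669 = 191.21 mL.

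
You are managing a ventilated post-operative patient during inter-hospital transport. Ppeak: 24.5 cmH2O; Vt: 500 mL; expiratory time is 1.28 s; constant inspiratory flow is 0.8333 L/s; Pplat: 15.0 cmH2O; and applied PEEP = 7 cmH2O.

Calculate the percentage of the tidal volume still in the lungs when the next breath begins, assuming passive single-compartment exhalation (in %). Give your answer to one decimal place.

16.6

R = (PIP − Pplat)/V̇ = (24.5 − 15.0) / 0.8333 = 9.5/0.8333 = 11.4 cmH2O·s/L.
C = Vt/(Pplat − PEEP) = 500.0 / (15.0 − 7) = 500.0/8.0 = 62.5 mL/cmH2O.
τ = R × C = 11.4 × 0.0625 L/cmH2O = 0.7125 s.
Fraction remaining at end-expiration = e^(−Te/τ) = e^(−1.28/0.7125) = 0.1659 → 16.59%.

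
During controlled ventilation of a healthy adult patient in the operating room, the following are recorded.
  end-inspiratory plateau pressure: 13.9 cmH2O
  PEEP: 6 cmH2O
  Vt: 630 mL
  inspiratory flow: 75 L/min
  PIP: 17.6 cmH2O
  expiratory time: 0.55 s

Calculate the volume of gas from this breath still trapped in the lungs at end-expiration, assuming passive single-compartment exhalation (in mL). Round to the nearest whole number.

61

Flow: 75 L/min ÷ 60 = 1.25 L/s.
R = (PIP − Pplat)/V̇ = (17.6 − 13.9) / 1.25 = 3.7/1.25 = 2.96 cmH2O·s/L.
C = Vt/(Pplat − PEEP) = 630.0 / (13.9 − 6) = 630.0/7.9 = 79.747 mL/cmH2O.
τ = R × C = 2.96 × 0.07975 L/cmH2O = 0.2361 s.
Fraction remaining = e^(−Te/τ) = e^(−0.55/0.2361) = 0.09734.
Trapped volume = 630.0 × 0.09734 = 61.324 mL.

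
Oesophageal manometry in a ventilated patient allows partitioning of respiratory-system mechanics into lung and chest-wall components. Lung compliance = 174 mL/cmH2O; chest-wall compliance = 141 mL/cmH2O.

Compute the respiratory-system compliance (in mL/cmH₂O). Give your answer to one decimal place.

77.9

Lung and chest wall are elastances in series: 1/Crs = 1/CL + 1/Ccw.
1/Crs = 1/174 + 1/141 = 0.01284.
Crs = 77.882 mL/cmH2O.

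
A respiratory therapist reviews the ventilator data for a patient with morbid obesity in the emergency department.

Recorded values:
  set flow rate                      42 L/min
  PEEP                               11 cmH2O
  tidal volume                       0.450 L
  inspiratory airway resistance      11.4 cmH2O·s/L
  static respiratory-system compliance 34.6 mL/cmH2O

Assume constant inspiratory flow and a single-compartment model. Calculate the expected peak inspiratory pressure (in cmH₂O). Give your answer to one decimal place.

32.0

Flow: 42 L/min ÷ 60 = 0.7 L/s.
Equation of motion (constant flow): PIP = Vt/C + R·V̇ + PEEP.
PIP = 450/34.6 + 11.4×0.7 + 11 = 13.006 + 7.98 + 11 = 31.986 cmH2O.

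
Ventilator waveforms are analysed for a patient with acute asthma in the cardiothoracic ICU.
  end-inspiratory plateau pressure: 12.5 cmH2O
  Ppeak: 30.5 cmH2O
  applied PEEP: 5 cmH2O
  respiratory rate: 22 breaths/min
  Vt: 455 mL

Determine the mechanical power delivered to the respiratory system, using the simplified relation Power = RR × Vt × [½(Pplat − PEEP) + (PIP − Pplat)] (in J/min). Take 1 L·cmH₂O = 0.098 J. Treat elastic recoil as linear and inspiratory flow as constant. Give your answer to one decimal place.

Per-breath work = Vt × [½(Pplat−PEEP) + (PIP−Pplat)] = 0.455 × [0.5×7.5 + 18.0] = 0.455 × 21.75 = 9.896 L·cmH2O.
Power = 22 × 9.896 = 217.71 L·cmH2O/min.
× 0.098 J/(L·cmH2O) → 21.336 J/min.

21.3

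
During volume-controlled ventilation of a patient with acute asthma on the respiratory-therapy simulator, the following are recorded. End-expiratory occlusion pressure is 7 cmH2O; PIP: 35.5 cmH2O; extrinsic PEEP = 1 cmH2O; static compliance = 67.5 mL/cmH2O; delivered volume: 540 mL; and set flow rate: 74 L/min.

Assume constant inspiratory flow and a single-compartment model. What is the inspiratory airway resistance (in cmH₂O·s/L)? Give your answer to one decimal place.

16.6

Flow: 74 L/min ÷ 60 = 1.2333 L/s.
Total PEEP = 7 cmH2O (set 1 + intrinsic 6); this is the baseline alveolar pressure.
Equation of motion (constant flow): PIP = Vt/C + R·V̇ + PEEP.
R·V̇ = PIP − Vt/C − PEEP = 35.5 − 540/67.5 − 7 = 35.5 − 8.0 − 7 = 20.5 cmH2O.
R = 20.5 / 1.2333 = 16.622 cmH2O·s/L.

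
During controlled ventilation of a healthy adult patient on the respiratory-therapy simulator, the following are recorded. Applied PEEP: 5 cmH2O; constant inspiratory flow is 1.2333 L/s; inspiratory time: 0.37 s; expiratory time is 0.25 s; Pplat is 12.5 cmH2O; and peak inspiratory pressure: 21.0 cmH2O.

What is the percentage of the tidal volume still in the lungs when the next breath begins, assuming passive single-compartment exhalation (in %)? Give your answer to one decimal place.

55.1

Vt = flow × Ti = 1.2333 L/s × 0.37 s × 1000 mL/L = 456.32 mL.
R = (PIP − Pplat)/V̇ = (21.0 − 12.5) / 1.2333 = 8.5/1.2333 = 6.892 cmH2O·s/L.
C = Vt/(Pplat − PEEP) = 456.32 / (12.5 − 5) = 456.32/7.5 = 60.843 mL/cmH2O.
τ = R × C = 6.892 × 0.06084 L/cmH2O = 0.4193 s.
Fraction remaining at end-expiration = e^(−Te/τ) = e^(−0.25/0.4193) = 0.5509 → 55.09%.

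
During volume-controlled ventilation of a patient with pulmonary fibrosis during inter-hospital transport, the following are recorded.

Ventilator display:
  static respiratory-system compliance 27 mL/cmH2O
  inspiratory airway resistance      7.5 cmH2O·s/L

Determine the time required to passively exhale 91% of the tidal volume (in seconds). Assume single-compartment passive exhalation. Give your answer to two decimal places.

τ = R × C = 7.5 × 27 mL/cmH2O = 7.5 × 0.027 L/cmH2O = 0.2025 s.
Exhaled fraction f = 1 − e^(−t/τ) → t = −τ·ln(1 − f) = −0.2025·ln(0.09) = 0.4876 s.

0.49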